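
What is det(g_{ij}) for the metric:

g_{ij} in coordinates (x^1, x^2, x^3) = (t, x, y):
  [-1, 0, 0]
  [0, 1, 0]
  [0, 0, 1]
Diagonal metric: det(g) = g_{11}·g_{22}·g_{33}
= (-1)·(1)·(1)
det(g) = -1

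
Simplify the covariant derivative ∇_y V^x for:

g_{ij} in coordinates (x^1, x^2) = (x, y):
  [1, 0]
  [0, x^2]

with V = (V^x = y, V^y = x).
Non-zero Christoffel symbols:
Γ^x_{y y} = -x
Γ^y_{x y} = 1/x
∇_y V^x = ∂_y V^x + Γ^x_{y j} V^j
  = (1) + (0)(y) + (-x)(x)
  = 1 - x^2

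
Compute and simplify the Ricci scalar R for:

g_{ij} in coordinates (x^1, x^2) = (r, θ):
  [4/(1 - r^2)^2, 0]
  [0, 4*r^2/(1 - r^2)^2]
Non-zero Christoffel symbols (Γ^k_{ij} = Γ^k_{ji}):
Γ^r_{r r} = 2*r/(1 - r^2)
Γ^r_{θ θ} = (r^3 + r)/(r^2 - 1)
Γ^θ_{r θ} = (-r^2 - 1)/(r^3 - r)
Ricci tensor (R_{ij} = R^k_{ikj}): R_{rr} = -4/(r^2 - 1)^2, R_{rθ} = 0, R_{θθ} = -4*r^2/(r^2 - 1)^2
Inverse metric: g^{rr} = (1 - r^2)^2/4, g^{θθ} = (1 - r^2)^2/(4*r^2)
R = g^{ij} R_{ij} = ((1 - r^2)^2/4)(-4/(r^2 - 1)^2) + ((1 - r^2)^2/(4*r^2))(-4*r^2/(r^2 - 1)^2) = -2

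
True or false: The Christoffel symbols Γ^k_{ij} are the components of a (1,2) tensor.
Under a change of coordinates Γ picks up an inhomogeneous term ∂²x/∂x'∂x'; e.g. Γ = 0 in Cartesian coordinates but Γ^r_{θθ} = -r in polar coordinates on the same flat plane.
False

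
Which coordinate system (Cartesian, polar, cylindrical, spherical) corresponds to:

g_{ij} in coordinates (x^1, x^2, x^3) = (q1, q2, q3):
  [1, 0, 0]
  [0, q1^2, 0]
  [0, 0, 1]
The line element ds^2 = dq1^2 + q1^2 dq2^2 + dq3^2 is dr^2 + r^2 dθ^2 + dz^2 with q1 = r, q2 = θ, q3 = z.
cylindrical coordinates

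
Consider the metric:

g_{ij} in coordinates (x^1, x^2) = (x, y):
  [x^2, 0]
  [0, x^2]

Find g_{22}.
With x^1 = x, x^2 = y, g_{22} = g_{yy} is the row-2, column-2 entry of the matrix.
g_{22} = x^2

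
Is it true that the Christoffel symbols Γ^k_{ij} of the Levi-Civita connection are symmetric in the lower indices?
The Levi-Civita connection is torsion-free, which is exactly Γ^k_{ij} = Γ^k_{ji}.
Yes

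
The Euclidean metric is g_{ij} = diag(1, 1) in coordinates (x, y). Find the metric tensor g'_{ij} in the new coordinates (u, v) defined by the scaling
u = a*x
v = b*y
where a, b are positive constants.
Invert the transformation: x = u/a, y = v/b
g'_{ij} = (∂x^k/∂x'^i)(∂x^l/∂x'^j) g_{kl}; with g_{kl} = δ_{kl} this is Σ_k (∂x^k/∂x'^i)(∂x^k/∂x'^j).
Jacobian: ∂x/∂u = 1/a, ∂x/∂v = 0, ∂y/∂u = 0, ∂y/∂v = 1/b
g'_{uu} = (1/a)(1/a) + (0)(0) = 1/a^2
g'_{uv} = (1/a)(0) + (0)(1/b) = 0
g'_{vv} = (0)(0) + (1/b)(1/b) = 1/b^2
g'_{ij} = diag(1/a^2, 1/b^2)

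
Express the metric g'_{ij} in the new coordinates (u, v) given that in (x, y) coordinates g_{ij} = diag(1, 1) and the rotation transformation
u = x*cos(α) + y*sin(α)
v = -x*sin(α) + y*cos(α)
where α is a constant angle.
Invert the transformation: x = u*cos(α) - v*sin(α), y = u*sin(α) + v*cos(α)
g'_{ij} = (∂x^k/∂x'^i)(∂x^l/∂x'^j) g_{kl}; with g_{kl} = δ_{kl} this is Σ_k (∂x^k/∂x'^i)(∂x^k/∂x'^j).
Jacobian: ∂x/∂u = cos(α), ∂x/∂v = -sin(α), ∂y/∂u = sin(α), ∂y/∂v = cos(α)
g'_{uu} = (cos(α))(cos(α)) + (sin(α))(sin(α)) = 1
g'_{uv} = (cos(α))(-sin(α)) + (sin(α))(cos(α)) = 0
g'_{vv} = (-sin(α))(-sin(α)) + (cos(α))(cos(α)) = 1
g'_{ij} = diag(1, 1)
The Euclidean metric is invariant under rotations.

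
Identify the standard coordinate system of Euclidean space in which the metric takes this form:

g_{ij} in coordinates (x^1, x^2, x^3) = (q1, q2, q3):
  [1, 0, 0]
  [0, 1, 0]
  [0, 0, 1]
All components are constant and the metric is the identity, i.e. orthonormal rectilinear coordinates.
Cartesian (3D) coordinates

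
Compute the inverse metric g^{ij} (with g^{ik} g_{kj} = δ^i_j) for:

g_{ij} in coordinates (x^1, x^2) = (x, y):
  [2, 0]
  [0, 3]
The metric is diagonal, so g^{ij} is diagonal with entries 1/g_{ii}: diag(1/2, 1/3).
g^{ij}:
  [1/2, 0]
  [0, 1/3]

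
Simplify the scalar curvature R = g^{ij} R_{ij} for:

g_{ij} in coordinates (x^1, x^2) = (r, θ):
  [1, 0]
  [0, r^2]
Non-zero Christoffel symbols (Γ^k_{ij} = Γ^k_{ji}):
Γ^r_{θ θ} = -r
Γ^θ_{r θ} = 1/r
Ricci tensor (R_{ij} = R^k_{ikj}): R_{rr} = 0, R_{rθ} = 0, R_{θθ} = 0
Inverse metric: g^{rr} = 1, g^{θθ} = 1/r^2
R = g^{ij} R_{ij} = (1)(0) + (1/r^2)(0) = 0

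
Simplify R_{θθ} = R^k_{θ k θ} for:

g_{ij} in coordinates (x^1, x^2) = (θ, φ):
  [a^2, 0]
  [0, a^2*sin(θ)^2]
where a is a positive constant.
Non-zero Christoffel symbols (Γ^k_{ij} = Γ^k_{ji}):
Γ^θ_{φ φ} = -sin(2*θ)/2
Γ^φ_{θ φ} = 1/tan(θ)
R^θ_{θ θ θ} = 0 (a repeated index in an antisymmetric pair)
R^φ_{θ φ θ} = ∂_φ Γ^φ_{θ θ} - ∂_θ Γ^φ_{θ φ} + Γ^φ_{φ m} Γ^m_{θ θ} - Γ^φ_{θ m} Γ^m_{θ φ}
  = (0) - (-1/sin(θ)^2) + (0) - (1/tan(θ)^2) = 1
R_{θθ} = R^θ_{θ θ θ} + R^φ_{θ φ θ} = (0) + (1) = 1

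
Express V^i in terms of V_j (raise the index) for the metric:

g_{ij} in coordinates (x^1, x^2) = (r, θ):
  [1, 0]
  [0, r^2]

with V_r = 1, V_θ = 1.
Inverse metric (diagonal): g^{rr} = 1, g^{θθ} = 1/r^2
V^i = g^{ij} V_j:
V^r = (1)(1) + (0)(1) = 1
V^θ = (0)(1) + (1/r^2)(1) = 1/r^2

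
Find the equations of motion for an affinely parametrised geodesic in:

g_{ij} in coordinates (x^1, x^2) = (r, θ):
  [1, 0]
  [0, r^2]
Geodesic equation: d^2x^k/dλ^2 + Γ^k_{ij} (dx^i/dλ)(dx^j/dλ) = 0.
Non-zero Christoffel symbols:
Γ^r_{θ θ} = -r
Γ^θ_{r θ} = 1/r
Substituting (the symmetric pair Γ^k_{ij}, Γ^k_{ji} combines into a factor 2):
d^2r/dλ^2 - r (dθ/dλ)^2 = 0
d^2θ/dλ^2 + (2/r) (dr/dλ)(dθ/dλ) = 0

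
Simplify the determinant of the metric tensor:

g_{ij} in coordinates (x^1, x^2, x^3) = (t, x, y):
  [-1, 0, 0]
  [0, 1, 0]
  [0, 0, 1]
Diagonal metric: det(g) = g_{11}·g_{22}·g_{33}
= (-1)·(1)·(1)
det(g) = -1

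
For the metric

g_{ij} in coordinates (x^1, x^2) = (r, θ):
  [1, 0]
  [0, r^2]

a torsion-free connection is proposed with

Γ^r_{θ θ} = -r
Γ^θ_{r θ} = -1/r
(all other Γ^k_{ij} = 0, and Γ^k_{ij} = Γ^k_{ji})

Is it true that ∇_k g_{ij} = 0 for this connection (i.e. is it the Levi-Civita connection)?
Using ∇_k g_{ij} = ∂_k g_{ij} - Γ^m_{ki} g_{mj} - Γ^m_{kj} g_{im}:
∇_r g_{θθ} = (2*r) - (-r) - (-r) = 4*r ≠ 0
So the connection is not metric compatible (it is not the Levi-Civita connection).
No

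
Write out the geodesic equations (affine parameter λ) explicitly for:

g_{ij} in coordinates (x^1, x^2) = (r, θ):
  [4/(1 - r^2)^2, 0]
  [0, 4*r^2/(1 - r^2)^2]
Geodesic equation: d^2x^k/dλ^2 + Γ^k_{ij} (dx^i/dλ)(dx^j/dλ) = 0.
Non-zero Christoffel symbols:
Γ^r_{r r} = 2*r/(1 - r^2)
Γ^r_{θ θ} = (r^3 + r)/(r^2 - 1)
Γ^θ_{r θ} = (-r^2 - 1)/(r^3 - r)
Substituting (the symmetric pair Γ^k_{ij}, Γ^k_{ji} combines into a factor 2):
d^2r/dλ^2 + (2*r/(1 - r^2)) (dr/dλ)^2 + ((r^3 + r)/(r^2 - 1)) (dθ/dλ)^2 = 0
d^2θ/dλ^2 + ((-2*r^2 - 2)/(r^3 - r)) (dr/dλ)(dθ/dλ) = 0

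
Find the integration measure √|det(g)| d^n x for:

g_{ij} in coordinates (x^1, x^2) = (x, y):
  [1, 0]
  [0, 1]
det(g) = 1
√|det(g)| = 1
Volume element: dV = 1 dx dy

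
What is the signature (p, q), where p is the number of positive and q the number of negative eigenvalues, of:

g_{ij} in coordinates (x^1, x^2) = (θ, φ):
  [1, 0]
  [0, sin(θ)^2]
The metric is diagonal, so its eigenvalues are the diagonal entries: 1, sin(θ)^2 (at a generic point, where coordinate-dependent entries are positive).
2 positive, 0 negative.
(2, 0) - Riemannian (positive definite)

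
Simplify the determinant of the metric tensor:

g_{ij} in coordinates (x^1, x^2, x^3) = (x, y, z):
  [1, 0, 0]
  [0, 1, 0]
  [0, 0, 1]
Diagonal metric: det(g) = g_{11}·g_{22}·g_{33}
= (1)·(1)·(1)
det(g) = 1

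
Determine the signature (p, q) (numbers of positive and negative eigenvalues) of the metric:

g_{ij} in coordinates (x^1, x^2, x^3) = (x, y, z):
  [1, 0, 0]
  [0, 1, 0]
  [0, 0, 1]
The metric is diagonal, so its eigenvalues are the diagonal entries: 1, 1, 1 (at a generic point, where coordinate-dependent entries are positive).
3 positive, 0 negative.
(3, 0) - Riemannian (positive definite)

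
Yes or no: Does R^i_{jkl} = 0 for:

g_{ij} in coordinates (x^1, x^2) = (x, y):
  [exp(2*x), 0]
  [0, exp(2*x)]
Non-zero Christoffel symbols:
Γ^x_{x x} = 1
Γ^x_{y y} = -1
Γ^y_{x y} = 1
Ricci tensor: R_{xx} = 0, R_{xy} = 0, R_{yy} = 0
All R_{ij} vanish; in 2 dimensions the Riemann tensor is fully determined by the Ricci tensor, so R^i_{jkl} = 0: the metric is flat (curvilinear coordinates on flat space).
Yes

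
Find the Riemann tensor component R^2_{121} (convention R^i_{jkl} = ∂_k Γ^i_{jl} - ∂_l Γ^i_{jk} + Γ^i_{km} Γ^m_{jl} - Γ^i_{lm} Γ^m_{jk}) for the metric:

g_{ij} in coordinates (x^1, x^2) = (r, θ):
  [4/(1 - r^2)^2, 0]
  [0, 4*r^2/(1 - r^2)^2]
Non-zero Christoffel symbols (Γ^k_{ij} = Γ^k_{ji}):
Γ^r_{r r} = 2*r/(1 - r^2)
Γ^r_{θ θ} = (r^3 + r)/(r^2 - 1)
Γ^θ_{r θ} = (-r^2 - 1)/(r^3 - r)
R^θ_{r θ r} = ∂_θ Γ^θ_{r r} - ∂_r Γ^θ_{r θ} + Γ^θ_{θ m} Γ^m_{r r} - Γ^θ_{r m} Γ^m_{r θ}
  = (0) - ((r^4 + 4*r^2 - 1)/(r^3 - r)^2) + (2*(r^2 + 1)/(r^2 - 1)^2) - ((r^2 + 1)^2/(r^3 - r)^2) = -4/(r^2 - 1)^2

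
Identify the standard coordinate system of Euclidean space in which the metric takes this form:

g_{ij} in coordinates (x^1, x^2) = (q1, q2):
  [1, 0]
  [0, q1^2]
The line element ds^2 = dq1^2 + q1^2 dq2^2 is dr^2 + r^2 dθ^2 with q1 = r, q2 = θ.
polar coordinates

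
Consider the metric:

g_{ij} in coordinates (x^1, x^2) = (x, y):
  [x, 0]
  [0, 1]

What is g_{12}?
With x^1 = x, x^2 = y, g_{12} = g_{xy} is the row-1, column-2 entry of the matrix.
g_{12} = 0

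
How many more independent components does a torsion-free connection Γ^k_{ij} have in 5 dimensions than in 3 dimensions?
Independent components in n dimensions: n × n(n+1)/2 = n^2(n+1)/2.
5D: 5 × 15 = 75
3D: 3 × 6 = 18
Difference = 75 - 18 = 57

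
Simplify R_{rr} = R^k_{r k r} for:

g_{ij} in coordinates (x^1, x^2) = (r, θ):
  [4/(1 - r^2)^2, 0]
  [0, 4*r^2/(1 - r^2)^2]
Non-zero Christoffel symbols (Γ^k_{ij} = Γ^k_{ji}):
Γ^r_{r r} = 2*r/(1 - r^2)
Γ^r_{θ θ} = (r^3 + r)/(r^2 - 1)
Γ^θ_{r θ} = (-r^2 - 1)/(r^3 - r)
R^r_{r r r} = 0 (a repeated index in an antisymmetric pair)
R^θ_{r θ r} = ∂_θ Γ^θ_{r r} - ∂_r Γ^θ_{r θ} + Γ^θ_{θ m} Γ^m_{r r} - Γ^θ_{r m} Γ^m_{r θ}
  = (0) - ((r^4 + 4*r^2 - 1)/(r^3 - r)^2) + (2*(r^2 + 1)/(r^2 - 1)^2) - ((r^2 + 1)^2/(r^3 - r)^2) = -4/(r^2 - 1)^2
R_{rr} = R^r_{r r r} + R^θ_{r θ r} = (0) + (-4/(r^2 - 1)^2) = -4/(r^2 - 1)^2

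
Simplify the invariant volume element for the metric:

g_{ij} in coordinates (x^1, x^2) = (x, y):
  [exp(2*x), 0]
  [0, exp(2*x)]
det(g) = exp(4*x)
√|det(g)| = exp(2*x)
Volume element: dV = exp(2*x) dx dy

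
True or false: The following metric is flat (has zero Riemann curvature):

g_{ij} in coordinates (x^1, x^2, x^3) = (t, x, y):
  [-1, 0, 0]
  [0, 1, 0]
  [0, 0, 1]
All metric components are constant, so every Christoffel symbol vanishes and R^i_{jkl} = 0.
True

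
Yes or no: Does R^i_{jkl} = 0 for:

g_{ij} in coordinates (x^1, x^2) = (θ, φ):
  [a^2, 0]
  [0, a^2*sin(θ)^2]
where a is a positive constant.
Non-zero Christoffel symbols:
Γ^θ_{φ φ} = -sin(2*θ)/2
Γ^φ_{θ φ} = 1/tan(θ)
Ricci tensor: R_{θθ} = 1, R_{θφ} = 0, R_{φφ} = sin(θ)^2
The Ricci tensor is non-zero, so the Riemann tensor is non-zero: not flat.
No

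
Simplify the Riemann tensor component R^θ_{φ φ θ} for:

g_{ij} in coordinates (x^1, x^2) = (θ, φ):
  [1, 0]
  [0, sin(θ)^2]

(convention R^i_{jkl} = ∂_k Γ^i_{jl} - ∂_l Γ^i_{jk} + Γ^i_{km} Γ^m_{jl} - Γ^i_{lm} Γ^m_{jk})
Non-zero Christoffel symbols (Γ^k_{ij} = Γ^k_{ji}):
Γ^θ_{φ φ} = -sin(2*θ)/2
Γ^φ_{θ φ} = 1/tan(θ)
R^θ_{φ φ θ} = ∂_φ Γ^θ_{φ θ} - ∂_θ Γ^θ_{φ φ} + Γ^θ_{φ m} Γ^m_{φ θ} - Γ^θ_{θ m} Γ^m_{φ φ}
  = (0) - (-cos(2*θ)) + (-cos(θ)^2) - (0) = -sin(θ)^2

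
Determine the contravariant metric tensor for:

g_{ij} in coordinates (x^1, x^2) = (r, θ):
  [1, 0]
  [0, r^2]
The metric is diagonal, so g^{ij} is diagonal with entries 1/g_{ii}: diag(1, 1/(r^2)).
g^{ij}:
  [1, 0]
  [0, 1/r^2]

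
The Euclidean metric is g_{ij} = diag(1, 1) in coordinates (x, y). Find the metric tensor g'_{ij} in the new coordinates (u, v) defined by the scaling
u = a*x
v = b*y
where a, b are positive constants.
Invert the transformation: x = u/a, y = v/b
g'_{ij} = (∂x^k/∂x'^i)(∂x^l/∂x'^j) g_{kl}; with g_{kl} = δ_{kl} this is Σ_k (∂x^k/∂x'^i)(∂x^k/∂x'^j).
Jacobian: ∂x/∂u = 1/a, ∂x/∂v = 0, ∂y/∂u = 0, ∂y/∂v = 1/b
g'_{uu} = (1/a)(1/a) + (0)(0) = 1/a^2
g'_{uv} = (1/a)(0) + (0)(1/b) = 0
g'_{vv} = (0)(0) + (1/b)(1/b) = 1/b^2
g'_{ij} = diag(1/a^2, 1/b^2)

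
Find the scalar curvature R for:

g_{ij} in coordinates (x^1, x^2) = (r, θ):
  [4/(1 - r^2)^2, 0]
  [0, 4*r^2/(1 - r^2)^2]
Non-zero Christoffel symbols (Γ^k_{ij} = Γ^k_{ji}):
Γ^r_{r r} = 2*r/(1 - r^2)
Γ^r_{θ θ} = (r^3 + r)/(r^2 - 1)
Γ^θ_{r θ} = (-r^2 - 1)/(r^3 - r)
Ricci tensor (R_{ij} = R^k_{ikj}): R_{rr} = -4/(r^2 - 1)^2, R_{rθ} = 0, R_{θθ} = -4*r^2/(r^2 - 1)^2
Inverse metric: g^{rr} = (1 - r^2)^2/4, g^{θθ} = (1 - r^2)^2/(4*r^2)
R = g^{ij} R_{ij} = ((1 - r^2)^2/4)(-4/(r^2 - 1)^2) + ((1 - r^2)^2/(4*r^2))(-4*r^2/(r^2 - 1)^2) = -2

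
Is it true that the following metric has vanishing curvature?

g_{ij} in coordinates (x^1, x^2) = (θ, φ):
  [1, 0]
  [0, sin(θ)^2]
Non-zero Christoffel symbols:
Γ^θ_{φ φ} = -sin(2*θ)/2
Γ^φ_{θ φ} = 1/tan(θ)
Ricci tensor: R_{θθ} = 1, R_{θφ} = 0, R_{φφ} = sin(θ)^2
The Ricci tensor is non-zero, so the Riemann tensor is non-zero: not flat.
No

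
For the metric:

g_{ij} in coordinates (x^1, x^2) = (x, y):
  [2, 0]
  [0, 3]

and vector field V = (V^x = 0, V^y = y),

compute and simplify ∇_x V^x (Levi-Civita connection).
All Christoffel symbols are zero.
∇_x V^x = ∂_x V^x + Γ^x_{x j} V^j
  = (0) + (0)(0) + (0)(y)
  = 0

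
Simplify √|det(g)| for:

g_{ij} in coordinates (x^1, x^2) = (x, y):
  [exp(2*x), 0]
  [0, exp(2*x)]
det(g) = exp(4*x)
√|det(g)| = exp(2*x)
Volume element: dV = exp(2*x) dx dy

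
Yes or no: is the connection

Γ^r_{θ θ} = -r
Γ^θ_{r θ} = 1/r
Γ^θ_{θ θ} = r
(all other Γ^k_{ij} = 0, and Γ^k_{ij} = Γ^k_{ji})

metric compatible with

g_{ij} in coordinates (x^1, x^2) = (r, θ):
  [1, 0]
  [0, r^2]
Using ∇_k g_{ij} = ∂_k g_{ij} - Γ^m_{ki} g_{mj} - Γ^m_{kj} g_{im}:
∇_θ g_{θθ} = (0) - (r^3) - (r^3) = -2*r^3 ≠ 0
So the connection is not metric compatible (it is not the Levi-Civita connection).
No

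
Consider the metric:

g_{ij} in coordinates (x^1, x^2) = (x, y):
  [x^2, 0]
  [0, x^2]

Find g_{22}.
With x^1 = x, x^2 = y, g_{22} = g_{yy} is the row-2, column-2 entry of the matrix.
g_{22} = x^2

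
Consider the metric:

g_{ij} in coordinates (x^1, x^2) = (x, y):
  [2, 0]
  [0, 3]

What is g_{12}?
With x^1 = x, x^2 = y, g_{12} = g_{xy} is the row-1, column-2 entry of the matrix.
g_{12} = 0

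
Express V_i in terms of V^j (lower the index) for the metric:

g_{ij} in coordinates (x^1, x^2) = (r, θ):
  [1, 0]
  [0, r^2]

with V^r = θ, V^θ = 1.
V_i = g_{ij} V^j:
V_r = (1)(θ) + (0)(1) = θ
V_θ = (0)(θ) + (r^2)(1) = r^2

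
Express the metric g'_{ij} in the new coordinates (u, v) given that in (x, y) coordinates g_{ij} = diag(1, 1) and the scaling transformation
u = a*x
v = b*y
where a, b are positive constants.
Invert the transformation: x = u/a, y = v/b
g'_{ij} = (∂x^k/∂x'^i)(∂x^l/∂x'^j) g_{kl}; with g_{kl} = δ_{kl} this is Σ_k (∂x^k/∂x'^i)(∂x^k/∂x'^j).
Jacobian: ∂x/∂u = 1/a, ∂x/∂v = 0, ∂y/∂u = 0, ∂y/∂v = 1/b
g'_{uu} = (1/a)(1/a) + (0)(0) = 1/a^2
g'_{uv} = (1/a)(0) + (0)(1/b) = 0
g'_{vv} = (0)(0) + (1/b)(1/b) = 1/b^2
g'_{ij} = diag(1/a^2, 1/b^2)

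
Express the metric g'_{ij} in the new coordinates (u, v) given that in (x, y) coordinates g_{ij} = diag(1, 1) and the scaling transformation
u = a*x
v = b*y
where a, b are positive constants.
Invert the transformation: x = u/a, y = v/b
g'_{ij} = (∂x^k/∂x'^i)(∂x^l/∂x'^j) g_{kl}; with g_{kl} = δ_{kl} this is Σ_k (∂x^k/∂x'^i)(∂x^k/∂x'^j).
Jacobian: ∂x/∂u = 1/a, ∂x/∂v = 0, ∂y/∂u = 0, ∂y/∂v = 1/b
g'_{uu} = (1/a)(1/a) + (0)(0) = 1/a^2
g'_{uv} = (1/a)(0) + (0)(1/b) = 0
g'_{vv} = (0)(0) + (1/b)(1/b) = 1/b^2
g'_{ij} = diag(1/a^2, 1/b^2)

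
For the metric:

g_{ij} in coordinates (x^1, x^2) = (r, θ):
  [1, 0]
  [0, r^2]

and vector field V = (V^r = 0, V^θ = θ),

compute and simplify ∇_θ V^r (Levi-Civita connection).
Non-zero Christoffel symbols:
Γ^r_{θ θ} = -r
Γ^θ_{r θ} = 1/r
∇_θ V^r = ∂_θ V^r + Γ^r_{θ j} V^j
  = (0) + (0)(0) + (-r)(θ)
  = -r*θ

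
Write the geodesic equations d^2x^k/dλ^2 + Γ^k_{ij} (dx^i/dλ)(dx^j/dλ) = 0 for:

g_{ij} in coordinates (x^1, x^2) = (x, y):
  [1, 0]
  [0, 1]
Geodesic equation: d^2x^k/dλ^2 + Γ^k_{ij} (dx^i/dλ)(dx^j/dλ) = 0.
All Christoffel symbols vanish, so the geodesics are straight lines:
d^2x/dλ^2 = 0
d^2y/dλ^2 = 0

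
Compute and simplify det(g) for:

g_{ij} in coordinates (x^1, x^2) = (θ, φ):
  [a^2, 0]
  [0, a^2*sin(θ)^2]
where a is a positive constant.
For a 2×2 metric: det(g) = g_{11}·g_{22} - g_{12}·g_{21}
= (a^2)·(a^2*sin(θ)^2) - (0)·(0)
= a^4*sin(θ)^2 - 0
det(g) = a^4*sin(θ)^2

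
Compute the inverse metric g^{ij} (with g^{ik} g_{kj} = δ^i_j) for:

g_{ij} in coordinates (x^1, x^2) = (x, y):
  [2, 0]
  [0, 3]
The metric is diagonal, so g^{ij} is diagonal with entries 1/g_{ii}: diag(1/2, 1/3).
g^{ij}:
  [1/2, 0]
  [0, 1/3]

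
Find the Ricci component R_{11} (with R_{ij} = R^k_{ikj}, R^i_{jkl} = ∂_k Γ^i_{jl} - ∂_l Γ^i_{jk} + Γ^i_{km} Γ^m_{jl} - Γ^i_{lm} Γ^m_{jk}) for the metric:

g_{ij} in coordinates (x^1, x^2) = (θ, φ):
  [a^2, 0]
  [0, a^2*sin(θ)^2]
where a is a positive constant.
Non-zero Christoffel symbols (Γ^k_{ij} = Γ^k_{ji}):
Γ^θ_{φ φ} = -sin(2*θ)/2
Γ^φ_{θ φ} = 1/tan(θ)
R^θ_{θ θ θ} = 0 (a repeated index in an antisymmetric pair)
R^φ_{θ φ θ} = ∂_φ Γ^φ_{θ θ} - ∂_θ Γ^φ_{θ φ} + Γ^φ_{φ m} Γ^m_{θ θ} - Γ^φ_{θ m} Γ^m_{θ φ}
  = (0) - (-1/sin(θ)^2) + (0) - (1/tan(θ)^2) = 1
R_{θθ} = R^θ_{θ θ θ} + R^φ_{θ φ θ} = (0) + (1) = 1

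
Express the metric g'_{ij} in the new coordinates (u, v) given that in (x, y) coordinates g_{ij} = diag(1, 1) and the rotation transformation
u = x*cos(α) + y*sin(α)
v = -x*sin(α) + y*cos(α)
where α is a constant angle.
Invert the transformation: x = u*cos(α) - v*sin(α), y = u*sin(α) + v*cos(α)
g'_{ij} = (∂x^k/∂x'^i)(∂x^l/∂x'^j) g_{kl}; with g_{kl} = δ_{kl} this is Σ_k (∂x^k/∂x'^i)(∂x^k/∂x'^j).
Jacobian: ∂x/∂u = cos(α), ∂x/∂v = -sin(α), ∂y/∂u = sin(α), ∂y/∂v = cos(α)
g'_{uu} = (cos(α))(cos(α)) + (sin(α))(sin(α)) = 1
g'_{uv} = (cos(α))(-sin(α)) + (sin(α))(cos(α)) = 0
g'_{vv} = (-sin(α))(-sin(α)) + (cos(α))(cos(α)) = 1
g'_{ij} = diag(1, 1)
The Euclidean metric is invariant under rotations.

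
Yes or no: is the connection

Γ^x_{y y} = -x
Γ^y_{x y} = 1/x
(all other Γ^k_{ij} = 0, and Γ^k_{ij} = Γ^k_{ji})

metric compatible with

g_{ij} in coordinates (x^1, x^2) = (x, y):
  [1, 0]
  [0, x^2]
Using ∇_k g_{ij} = ∂_k g_{ij} - Γ^m_{ki} g_{mj} - Γ^m_{kj} g_{im}:
e.g. ∇_x g_{yy} = (2*x) - (x) - (x) = 0
Every component ∇_k g_{ij} vanishes: the connection is metric compatible.
Yes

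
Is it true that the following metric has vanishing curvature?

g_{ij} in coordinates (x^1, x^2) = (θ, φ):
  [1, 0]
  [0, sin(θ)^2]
Non-zero Christoffel symbols:
Γ^θ_{φ φ} = -sin(2*θ)/2
Γ^φ_{θ φ} = 1/tan(θ)
Ricci tensor: R_{θθ} = 1, R_{θφ} = 0, R_{φφ} = sin(θ)^2
The Ricci tensor is non-zero, so the Riemann tensor is non-zero: not flat.
No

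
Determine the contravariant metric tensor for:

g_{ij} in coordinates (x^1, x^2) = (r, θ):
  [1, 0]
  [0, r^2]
The metric is diagonal, so g^{ij} is diagonal with entries 1/g_{ii}: diag(1, 1/(r^2)).
g^{ij}:
  [1, 0]
  [0, 1/r^2]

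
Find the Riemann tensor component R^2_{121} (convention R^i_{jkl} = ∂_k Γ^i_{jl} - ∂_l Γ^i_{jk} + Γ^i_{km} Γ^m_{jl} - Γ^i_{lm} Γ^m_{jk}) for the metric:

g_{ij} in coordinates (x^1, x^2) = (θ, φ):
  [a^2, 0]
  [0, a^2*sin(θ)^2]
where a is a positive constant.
Non-zero Christoffel symbols (Γ^k_{ij} = Γ^k_{ji}):
Γ^θ_{φ φ} = -sin(2*θ)/2
Γ^φ_{θ φ} = 1/tan(θ)
R^φ_{θ φ θ} = ∂_φ Γ^φ_{θ θ} - ∂_θ Γ^φ_{θ φ} + Γ^φ_{φ m} Γ^m_{θ θ} - Γ^φ_{θ m} Γ^m_{θ φ}
  = (0) - (-1/sin(θ)^2) + (0) - (1/tan(θ)^2) = 1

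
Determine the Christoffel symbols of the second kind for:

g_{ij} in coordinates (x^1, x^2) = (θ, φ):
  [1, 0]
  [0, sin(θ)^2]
Using Γ^k_{ij} = (1/2) g^{km} (∂_i g_{mj} + ∂_j g_{mi} - ∂_m g_{ij}); the metric is diagonal, so only the m = k term contributes.
Non-zero symbols (using the symmetry Γ^k_{ij} = Γ^k_{ji}):
Γ^θ_{φ φ} = (1/2) g^{θθ} (∂_φ g_{θφ} + ∂_φ g_{θφ} - ∂_θ g_{φφ}) = (1/2)(1)((0) + (0) - (sin(2*θ))) = -sin(2*θ)/2
Γ^φ_{θ φ} = (1/2) g^{φφ} (∂_θ g_{φφ} + ∂_φ g_{φθ} - ∂_φ g_{θφ}) = (1/2)(1/sin(θ)^2)((sin(2*θ)) + (0) - (0)) = 1/tan(θ)
All other Christoffel symbols are zero.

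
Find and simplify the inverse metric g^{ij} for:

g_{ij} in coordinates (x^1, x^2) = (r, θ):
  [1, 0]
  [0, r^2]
The metric is diagonal, so g^{ij} is diagonal with entries 1/g_{ii}: diag(1, 1/(r^2)).
g^{ij}:
  [1, 0]
  [0, 1/r^2]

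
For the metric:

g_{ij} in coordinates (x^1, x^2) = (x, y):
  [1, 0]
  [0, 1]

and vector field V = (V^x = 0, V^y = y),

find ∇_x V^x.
All Christoffel symbols are zero.
∇_x V^x = ∂_x V^x + Γ^x_{x j} V^j
  = (0) + (0)(0) + (0)(y)
  = 0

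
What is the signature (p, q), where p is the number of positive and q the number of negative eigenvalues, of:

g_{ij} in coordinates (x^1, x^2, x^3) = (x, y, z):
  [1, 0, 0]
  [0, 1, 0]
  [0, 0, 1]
The metric is diagonal, so its eigenvalues are the diagonal entries: 1, 1, 1 (at a generic point, where coordinate-dependent entries are positive).
3 positive, 0 negative.
(3, 0) - Riemannian (positive definite)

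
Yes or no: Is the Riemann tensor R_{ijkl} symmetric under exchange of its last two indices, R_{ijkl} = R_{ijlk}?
It is antisymmetric in the last pair: R_{ijkl} = -R_{ijlk}.
No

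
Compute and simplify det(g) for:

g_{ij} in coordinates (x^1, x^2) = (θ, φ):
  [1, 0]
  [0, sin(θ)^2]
For a 2×2 metric: det(g) = g_{11}·g_{22} - g_{12}·g_{21}
= (1)·(sin(θ)^2) - (0)·(0)
= sin(θ)^2 - 0
det(g) = sin(θ)^2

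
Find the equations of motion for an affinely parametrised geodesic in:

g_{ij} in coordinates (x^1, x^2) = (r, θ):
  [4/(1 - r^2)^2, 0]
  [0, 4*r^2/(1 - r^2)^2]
Geodesic equation: d^2x^k/dλ^2 + Γ^k_{ij} (dx^i/dλ)(dx^j/dλ) = 0.
Non-zero Christoffel symbols:
Γ^r_{r r} = 2*r/(1 - r^2)
Γ^r_{θ θ} = (r^3 + r)/(r^2 - 1)
Γ^θ_{r θ} = (-r^2 - 1)/(r^3 - r)
Substituting (the symmetric pair Γ^k_{ij}, Γ^k_{ji} combines into a factor 2):
d^2r/dλ^2 + (2*r/(1 - r^2)) (dr/dλ)^2 + ((r^3 + r)/(r^2 - 1)) (dθ/dλ)^2 = 0
d^2θ/dλ^2 + ((-2*r^2 - 2)/(r^3 - r)) (dr/dλ)(dθ/dλ) = 0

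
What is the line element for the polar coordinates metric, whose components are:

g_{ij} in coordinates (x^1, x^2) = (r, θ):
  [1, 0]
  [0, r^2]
ds^2 = g_{ij} dx^i dx^j; only the non-zero components contribute.
ds^2 = dr^2 + r^2 dθ^2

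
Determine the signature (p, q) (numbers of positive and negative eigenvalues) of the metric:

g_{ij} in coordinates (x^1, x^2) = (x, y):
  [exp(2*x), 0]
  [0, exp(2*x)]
The metric is diagonal, so its eigenvalues are the diagonal entries: exp(2*x), exp(2*x) (at a generic point, where coordinate-dependent entries are positive).
2 positive, 0 negative.
(2, 0) - Riemannian (positive definite)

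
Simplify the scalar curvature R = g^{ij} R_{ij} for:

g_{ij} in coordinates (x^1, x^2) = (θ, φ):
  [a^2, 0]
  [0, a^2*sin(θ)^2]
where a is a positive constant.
Non-zero Christoffel symbols (Γ^k_{ij} = Γ^k_{ji}):
Γ^θ_{φ φ} = -sin(2*θ)/2
Γ^φ_{θ φ} = 1/tan(θ)
Ricci tensor (R_{ij} = R^k_{ikj}): R_{θθ} = 1, R_{θφ} = 0, R_{φφ} = sin(θ)^2
Inverse metric: g^{θθ} = 1/a^2, g^{φφ} = 1/(a^2*sin(θ)^2)
R = g^{ij} R_{ij} = (1/a^2)(1) + (1/(a^2*sin(θ)^2))(sin(θ)^2) = 2/a^2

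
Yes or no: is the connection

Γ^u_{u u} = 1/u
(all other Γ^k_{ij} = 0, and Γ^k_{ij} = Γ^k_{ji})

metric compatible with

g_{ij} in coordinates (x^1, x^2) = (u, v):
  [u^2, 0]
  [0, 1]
Using ∇_k g_{ij} = ∂_k g_{ij} - Γ^m_{ki} g_{mj} - Γ^m_{kj} g_{im}:
e.g. ∇_u g_{uu} = (2*u) - (u) - (u) = 0
Every component ∇_k g_{ij} vanishes: the connection is metric compatible.
Yes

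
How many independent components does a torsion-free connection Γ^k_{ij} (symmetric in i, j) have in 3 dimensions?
Γ^k_{ij} has n choices for the upper index and n(n+1)/2 independent symmetric lower index pairs.
Total = 3 × 3×4/2 = 3 × 6 = 18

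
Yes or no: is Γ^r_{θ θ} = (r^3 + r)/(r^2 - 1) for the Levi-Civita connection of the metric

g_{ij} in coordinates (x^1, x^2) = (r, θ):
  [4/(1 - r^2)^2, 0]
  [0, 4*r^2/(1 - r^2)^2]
Γ^r_{θ θ} = (1/2) g^{rr} (∂_θ g_{rθ} + ∂_θ g_{rθ} - ∂_r g_{θθ}) = (1/2)((1 - r^2)^2/4)((0) + (0) - (-8*(r^3 + r)/(r^2 - 1)^3)) = (r^3 + r)/(r^2 - 1)
This equals the proposed value (r^3 + r)/(r^2 - 1).
Yes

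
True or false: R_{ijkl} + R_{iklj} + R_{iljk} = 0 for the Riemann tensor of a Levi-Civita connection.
This is the first (algebraic) Bianchi identity.
True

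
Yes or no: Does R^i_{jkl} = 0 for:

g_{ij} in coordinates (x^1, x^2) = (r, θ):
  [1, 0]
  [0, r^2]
Non-zero Christoffel symbols:
Γ^r_{θ θ} = -r
Γ^θ_{r θ} = 1/r
Ricci tensor: R_{rr} = 0, R_{rθ} = 0, R_{θθ} = 0
All R_{ij} vanish; in 2 dimensions the Riemann tensor is fully determined by the Ricci tensor, so R^i_{jkl} = 0: the metric is flat (curvilinear coordinates on flat space).
Yes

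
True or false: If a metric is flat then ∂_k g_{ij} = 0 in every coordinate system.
Flatness means R^i_{jkl} = 0; the components can still vary, e.g. the flat plane in polar coordinates has g_{θθ} = r^2.
False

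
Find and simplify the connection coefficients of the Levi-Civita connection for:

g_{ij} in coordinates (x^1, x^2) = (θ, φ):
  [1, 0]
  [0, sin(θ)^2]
Using Γ^k_{ij} = (1/2) g^{km} (∂_i g_{mj} + ∂_j g_{mi} - ∂_m g_{ij}); the metric is diagonal, so only the m = k term contributes.
Non-zero symbols (using the symmetry Γ^k_{ij} = Γ^k_{ji}):
Γ^θ_{φ φ} = (1/2) g^{θθ} (∂_φ g_{θφ} + ∂_φ g_{θφ} - ∂_θ g_{φφ}) = (1/2)(1)((0) + (0) - (sin(2*θ))) = -sin(2*θ)/2
Γ^φ_{θ φ} = (1/2) g^{φφ} (∂_θ g_{φφ} + ∂_φ g_{φθ} - ∂_φ g_{θφ}) = (1/2)(1/sin(θ)^2)((sin(2*θ)) + (0) - (0)) = 1/tan(θ)
All other Christoffel symbols are zero.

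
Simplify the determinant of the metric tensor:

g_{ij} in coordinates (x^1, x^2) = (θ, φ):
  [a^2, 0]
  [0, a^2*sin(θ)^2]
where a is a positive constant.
For a 2×2 metric: det(g) = g_{11}·g_{22} - g_{12}·g_{21}
= (a^2)·(a^2*sin(θ)^2) - (0)·(0)
= a^4*sin(θ)^2 - 0
det(g) = a^4*sin(θ)^2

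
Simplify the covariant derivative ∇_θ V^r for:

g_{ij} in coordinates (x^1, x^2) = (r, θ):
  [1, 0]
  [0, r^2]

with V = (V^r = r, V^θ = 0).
Non-zero Christoffel symbols:
Γ^r_{θ θ} = -r
Γ^θ_{r θ} = 1/r
∇_θ V^r = ∂_θ V^r + Γ^r_{θ j} V^j
  = (0) + (0)(r) + (-r)(0)
  = 0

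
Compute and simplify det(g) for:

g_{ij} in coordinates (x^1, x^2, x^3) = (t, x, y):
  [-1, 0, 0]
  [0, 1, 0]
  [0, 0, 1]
Diagonal metric: det(g) = g_{11}·g_{22}·g_{33}
= (-1)·(1)·(1)
det(g) = -1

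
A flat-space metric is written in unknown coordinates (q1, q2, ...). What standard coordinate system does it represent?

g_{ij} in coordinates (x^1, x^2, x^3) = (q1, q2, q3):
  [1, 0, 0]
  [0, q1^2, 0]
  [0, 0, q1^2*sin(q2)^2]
The line element ds^2 = dq1^2 + q1^2 dq2^2 + q1^2 sin(q2)^2 dq3^2 is dr^2 + r^2 dθ^2 + r^2 sin(θ)^2 dφ^2 with q1 = r, q2 = θ, q3 = φ.
spherical coordinates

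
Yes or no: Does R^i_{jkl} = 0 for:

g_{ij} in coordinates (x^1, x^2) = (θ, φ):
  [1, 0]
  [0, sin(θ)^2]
Non-zero Christoffel symbols:
Γ^θ_{φ φ} = -sin(2*θ)/2
Γ^φ_{θ φ} = 1/tan(θ)
Ricci tensor: R_{θθ} = 1, R_{θφ} = 0, R_{φφ} = sin(θ)^2
The Ricci tensor is non-zero, so the Riemann tensor is non-zero: not flat.
No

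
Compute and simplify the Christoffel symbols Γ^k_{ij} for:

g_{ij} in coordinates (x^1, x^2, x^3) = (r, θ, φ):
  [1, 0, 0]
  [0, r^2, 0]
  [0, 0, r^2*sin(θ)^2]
Using Γ^k_{ij} = (1/2) g^{km} (∂_i g_{mj} + ∂_j g_{mi} - ∂_m g_{ij}); the metric is diagonal, so only the m = k term contributes.
Non-zero symbols (using the symmetry Γ^k_{ij} = Γ^k_{ji}):
Γ^r_{θ θ} = (1/2) g^{rr} (∂_θ g_{rθ} + ∂_θ g_{rθ} - ∂_r g_{θθ}) = (1/2)(1)((0) + (0) - (2*r)) = -r
Γ^r_{φ φ} = (1/2) g^{rr} (∂_φ g_{rφ} + ∂_φ g_{rφ} - ∂_r g_{φφ}) = (1/2)(1)((0) + (0) - (2*r*sin(θ)^2)) = -r*sin(θ)^2
Γ^θ_{r θ} = (1/2) g^{θθ} (∂_r g_{θθ} + ∂_θ g_{θr} - ∂_θ g_{rθ}) = (1/2)(1/r^2)((2*r) + (0) - (0)) = 1/r
Γ^θ_{φ φ} = (1/2) g^{θθ} (∂_φ g_{θφ} + ∂_φ g_{θφ} - ∂_θ g_{φφ}) = (1/2)(1/r^2)((0) + (0) - (r^2*sin(2*θ))) = -sin(2*θ)/2
Γ^φ_{r φ} = (1/2) g^{φφ} (∂_r g_{φφ} + ∂_φ g_{φr} - ∂_φ g_{rφ}) = (1/2)(1/(r^2*sin(θ)^2))((2*r*sin(θ)^2) + (0) - (0)) = 1/r
Γ^φ_{θ φ} = (1/2) g^{φφ} (∂_θ g_{φφ} + ∂_φ g_{φθ} - ∂_φ g_{θφ}) = (1/2)(1/(r^2*sin(θ)^2))((r^2*sin(2*θ)) + (0) - (0)) = 1/tan(θ)
All other Christoffel symbols are zero.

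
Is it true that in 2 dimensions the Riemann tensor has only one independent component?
The number of independent components is n^2(n^2-1)/12 = 4·3/12 = 1 for n = 2 (e.g. R_{1212}).
Yes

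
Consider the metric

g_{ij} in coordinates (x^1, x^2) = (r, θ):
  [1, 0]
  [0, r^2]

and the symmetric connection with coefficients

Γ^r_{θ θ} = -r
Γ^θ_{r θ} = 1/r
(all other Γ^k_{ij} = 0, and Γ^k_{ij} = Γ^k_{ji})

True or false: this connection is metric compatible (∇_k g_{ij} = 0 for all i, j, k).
Using ∇_k g_{ij} = ∂_k g_{ij} - Γ^m_{ki} g_{mj} - Γ^m_{kj} g_{im}:
e.g. ∇_r g_{θθ} = (2*r) - (r) - (r) = 0
Every component ∇_k g_{ij} vanishes: the connection is metric compatible.
True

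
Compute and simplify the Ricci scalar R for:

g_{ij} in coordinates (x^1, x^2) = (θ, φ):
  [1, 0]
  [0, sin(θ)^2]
Non-zero Christoffel symbols (Γ^k_{ij} = Γ^k_{ji}):
Γ^θ_{φ φ} = -sin(2*θ)/2
Γ^φ_{θ φ} = 1/tan(θ)
Ricci tensor (R_{ij} = R^k_{ikj}): R_{θθ} = 1, R_{θφ} = 0, R_{φφ} = sin(θ)^2
Inverse metric: g^{θθ} = 1, g^{φφ} = 1/sin(θ)^2
R = g^{ij} R_{ij} = (1)(1) + (1/sin(θ)^2)(sin(θ)^2) = 2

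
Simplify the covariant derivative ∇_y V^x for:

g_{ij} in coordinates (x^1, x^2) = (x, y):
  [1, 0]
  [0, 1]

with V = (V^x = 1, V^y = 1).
All Christoffel symbols are zero.
∇_y V^x = ∂_y V^x + Γ^x_{y j} V^j
  = (0) + (0)(1) + (0)(1)
  = 0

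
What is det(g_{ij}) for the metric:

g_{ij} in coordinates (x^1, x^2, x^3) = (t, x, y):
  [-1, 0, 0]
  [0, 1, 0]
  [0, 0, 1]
Diagonal metric: det(g) = g_{11}·g_{22}·g_{33}
= (-1)·(1)·(1)
det(g) = -1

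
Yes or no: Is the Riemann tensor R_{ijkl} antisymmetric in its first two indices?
R_{ijkl} = -R_{jikl} (follows from metric compatibility).
Yes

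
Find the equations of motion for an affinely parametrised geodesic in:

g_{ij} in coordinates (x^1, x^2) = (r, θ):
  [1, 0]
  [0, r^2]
Geodesic equation: d^2x^k/dλ^2 + Γ^k_{ij} (dx^i/dλ)(dx^j/dλ) = 0.
Non-zero Christoffel symbols:
Γ^r_{θ θ} = -r
Γ^θ_{r θ} = 1/r
Substituting (the symmetric pair Γ^k_{ij}, Γ^k_{ji} combines into a factor 2):
d^2r/dλ^2 - r (dθ/dλ)^2 = 0
d^2θ/dλ^2 + (2/r) (dr/dλ)(dθ/dλ) = 0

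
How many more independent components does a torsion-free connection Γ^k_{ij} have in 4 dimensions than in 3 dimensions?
Independent components in n dimensions: n × n(n+1)/2 = n^2(n+1)/2.
4D: 4 × 10 = 40
3D: 3 × 6 = 18
Difference = 40 - 18 = 22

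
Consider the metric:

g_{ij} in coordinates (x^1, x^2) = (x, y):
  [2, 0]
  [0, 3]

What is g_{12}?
With x^1 = x, x^2 = y, g_{12} = g_{xy} is the row-1, column-2 entry of the matrix.
g_{12} = 0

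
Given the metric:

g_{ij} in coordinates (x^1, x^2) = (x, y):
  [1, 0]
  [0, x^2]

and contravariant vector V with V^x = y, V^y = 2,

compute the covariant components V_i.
V_i = g_{ij} V^j:
V_x = (1)(y) + (0)(2) = y
V_y = (0)(y) + (x^2)(2) = 2*x^2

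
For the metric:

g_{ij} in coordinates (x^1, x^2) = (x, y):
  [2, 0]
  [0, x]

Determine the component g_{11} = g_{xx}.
With x^1 = x, x^2 = y, g_{11} = g_{xx} is the row-1, column-1 entry of the matrix.
g_{11} = 2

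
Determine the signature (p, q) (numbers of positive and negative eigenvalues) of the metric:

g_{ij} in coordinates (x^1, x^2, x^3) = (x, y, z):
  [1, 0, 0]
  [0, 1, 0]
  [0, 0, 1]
The metric is diagonal, so its eigenvalues are the diagonal entries: 1, 1, 1 (at a generic point, where coordinate-dependent entries are positive).
3 positive, 0 negative.
(3, 0) - Riemannian (positive definite)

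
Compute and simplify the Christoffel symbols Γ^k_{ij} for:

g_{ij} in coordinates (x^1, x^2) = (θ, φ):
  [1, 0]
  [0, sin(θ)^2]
Using Γ^k_{ij} = (1/2) g^{km} (∂_i g_{mj} + ∂_j g_{mi} - ∂_m g_{ij}); the metric is diagonal, so only the m = k term contributes.
Non-zero symbols (using the symmetry Γ^k_{ij} = Γ^k_{ji}):
Γ^θ_{φ φ} = (1/2) g^{θθ} (∂_φ g_{θφ} + ∂_φ g_{θφ} - ∂_θ g_{φφ}) = (1/2)(1)((0) + (0) - (sin(2*θ))) = -sin(2*θ)/2
Γ^φ_{θ φ} = (1/2) g^{φφ} (∂_θ g_{φφ} + ∂_φ g_{φθ} - ∂_φ g_{θφ}) = (1/2)(1/sin(θ)^2)((sin(2*θ)) + (0) - (0)) = 1/tan(θ)
All other Christoffel symbols are zero.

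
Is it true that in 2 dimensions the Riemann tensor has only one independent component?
The number of independent components is n^2(n^2-1)/12 = 4·3/12 = 1 for n = 2 (e.g. R_{1212}).
Yes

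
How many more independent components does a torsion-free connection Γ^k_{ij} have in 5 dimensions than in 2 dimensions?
Independent components in n dimensions: n × n(n+1)/2 = n^2(n+1)/2.
5D: 5 × 15 = 75
2D: 2 × 3 = 6
Difference = 75 - 6 = 69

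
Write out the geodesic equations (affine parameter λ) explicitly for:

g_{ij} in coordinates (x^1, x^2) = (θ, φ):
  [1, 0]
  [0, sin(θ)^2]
Geodesic equation: d^2x^k/dλ^2 + Γ^k_{ij} (dx^i/dλ)(dx^j/dλ) = 0.
Non-zero Christoffel symbols:
Γ^θ_{φ φ} = -sin(2*θ)/2
Γ^φ_{θ φ} = 1/tan(θ)
Substituting (the symmetric pair Γ^k_{ij}, Γ^k_{ji} combines into a factor 2):
d^2θ/dλ^2 - (sin(2*θ)/2) (dφ/dλ)^2 = 0
d^2φ/dλ^2 + (2/tan(θ)) (dθ/dλ)(dφ/dλ) = 0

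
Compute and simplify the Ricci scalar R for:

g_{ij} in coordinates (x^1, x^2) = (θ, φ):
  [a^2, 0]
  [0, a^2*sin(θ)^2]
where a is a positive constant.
Non-zero Christoffel symbols (Γ^k_{ij} = Γ^k_{ji}):
Γ^θ_{φ φ} = -sin(2*θ)/2
Γ^φ_{θ φ} = 1/tan(θ)
Ricci tensor (R_{ij} = R^k_{ikj}): R_{θθ} = 1, R_{θφ} = 0, R_{φφ} = sin(θ)^2
Inverse metric: g^{θθ} = 1/a^2, g^{φφ} = 1/(a^2*sin(θ)^2)
R = g^{ij} R_{ij} = (1/a^2)(1) + (1/(a^2*sin(θ)^2))(sin(θ)^2) = 2/a^2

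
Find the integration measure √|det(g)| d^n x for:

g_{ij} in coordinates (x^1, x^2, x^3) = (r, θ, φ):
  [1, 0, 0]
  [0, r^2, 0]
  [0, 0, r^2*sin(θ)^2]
det(g) = r^4*sin(θ)^2
√|det(g)| = r^2*sin(θ) (taking 0 < θ < π so that |sin(θ)| = sin(θ))
Volume element: dV = r^2*sin(θ) dr dθ dφ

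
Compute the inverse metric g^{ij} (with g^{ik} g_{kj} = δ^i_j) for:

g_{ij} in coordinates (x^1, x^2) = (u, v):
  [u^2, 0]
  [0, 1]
The metric is diagonal, so g^{ij} is diagonal with entries 1/g_{ii}: diag(1/(u^2), 1).
g^{ij}:
  [1/u^2, 0]
  [0, 1]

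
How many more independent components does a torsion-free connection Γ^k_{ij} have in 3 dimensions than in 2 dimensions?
Independent components in n dimensions: n × n(n+1)/2 = n^2(n+1)/2.
3D: 3 × 6 = 18
2D: 2 × 3 = 6
Difference = 18 - 6 = 12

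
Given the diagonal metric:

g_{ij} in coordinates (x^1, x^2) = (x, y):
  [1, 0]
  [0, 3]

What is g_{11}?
With x^1 = x, x^2 = y, g_{11} = g_{xx} is the row-1, column-1 entry of the matrix.
g_{11} = 1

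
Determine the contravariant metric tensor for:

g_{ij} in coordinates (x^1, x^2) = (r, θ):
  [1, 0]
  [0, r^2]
The metric is diagonal, so g^{ij} is diagonal with entries 1/g_{ii}: diag(1, 1/(r^2)).
g^{ij}:
  [1, 0]
  [0, 1/r^2]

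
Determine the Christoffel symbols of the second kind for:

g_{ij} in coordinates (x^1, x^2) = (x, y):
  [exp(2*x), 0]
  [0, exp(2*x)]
Using Γ^k_{ij} = (1/2) g^{km} (∂_i g_{mj} + ∂_j g_{mi} - ∂_m g_{ij}); the metric is diagonal, so only the m = k term contributes.
Non-zero symbols (using the symmetry Γ^k_{ij} = Γ^k_{ji}):
Γ^x_{x x} = (1/2) g^{xx} (∂_x g_{xx} + ∂_x g_{xx} - ∂_x g_{xx}) = (1/2)(exp(-2*x))((2*exp(2*x)) + (2*exp(2*x)) - (2*exp(2*x))) = 1
Γ^x_{y y} = (1/2) g^{xx} (∂_y g_{xy} + ∂_y g_{xy} - ∂_x g_{yy}) = (1/2)(exp(-2*x))((0) + (0) - (2*exp(2*x))) = -1
Γ^y_{x y} = (1/2) g^{yy} (∂_x g_{yy} + ∂_y g_{yx} - ∂_y g_{xy}) = (1/2)(exp(-2*x))((2*exp(2*x)) + (0) - (0)) = 1
All other Christoffel symbols are zero.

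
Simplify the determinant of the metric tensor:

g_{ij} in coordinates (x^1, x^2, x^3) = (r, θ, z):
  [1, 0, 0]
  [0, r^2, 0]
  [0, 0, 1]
Diagonal metric: det(g) = g_{11}·g_{22}·g_{33}
= (1)·(r^2)·(1)
det(g) = r^2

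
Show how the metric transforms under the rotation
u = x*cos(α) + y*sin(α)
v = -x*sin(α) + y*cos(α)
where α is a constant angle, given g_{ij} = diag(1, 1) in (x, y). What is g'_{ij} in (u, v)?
Invert the transformation: x = u*cos(α) - v*sin(α), y = u*sin(α) + v*cos(α)
g'_{ij} = (∂x^k/∂x'^i)(∂x^l/∂x'^j) g_{kl}; with g_{kl} = δ_{kl} this is Σ_k (∂x^k/∂x'^i)(∂x^k/∂x'^j).
Jacobian: ∂x/∂u = cos(α), ∂x/∂v = -sin(α), ∂y/∂u = sin(α), ∂y/∂v = cos(α)
g'_{uu} = (cos(α))(cos(α)) + (sin(α))(sin(α)) = 1
g'_{uv} = (cos(α))(-sin(α)) + (sin(α))(cos(α)) = 0
g'_{vv} = (-sin(α))(-sin(α)) + (cos(α))(cos(α)) = 1
g'_{ij} = diag(1, 1)
The Euclidean metric is invariant under rotations.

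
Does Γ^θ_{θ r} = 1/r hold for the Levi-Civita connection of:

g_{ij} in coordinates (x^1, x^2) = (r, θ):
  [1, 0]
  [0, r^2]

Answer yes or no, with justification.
Γ^θ_{θ r} = (1/2) g^{θθ} (∂_θ g_{θr} + ∂_r g_{θθ} - ∂_θ g_{θr}) = (1/2)(1/r^2)((0) + (2*r) - (0)) = 1/r
This equals the proposed value 1/r.
Yes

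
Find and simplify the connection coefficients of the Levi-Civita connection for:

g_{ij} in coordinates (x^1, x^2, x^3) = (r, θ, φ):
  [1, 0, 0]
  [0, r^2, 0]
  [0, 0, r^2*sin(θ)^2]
Using Γ^k_{ij} = (1/2) g^{km} (∂_i g_{mj} + ∂_j g_{mi} - ∂_m g_{ij}); the metric is diagonal, so only the m = k term contributes.
Non-zero symbols (using the symmetry Γ^k_{ij} = Γ^k_{ji}):
Γ^r_{θ θ} = (1/2) g^{rr} (∂_θ g_{rθ} + ∂_θ g_{rθ} - ∂_r g_{θθ}) = (1/2)(1)((0) + (0) - (2*r)) = -r
Γ^r_{φ φ} = (1/2) g^{rr} (∂_φ g_{rφ} + ∂_φ g_{rφ} - ∂_r g_{φφ}) = (1/2)(1)((0) + (0) - (2*r*sin(θ)^2)) = -r*sin(θ)^2
Γ^θ_{r θ} = (1/2) g^{θθ} (∂_r g_{θθ} + ∂_θ g_{θr} - ∂_θ g_{rθ}) = (1/2)(1/r^2)((2*r) + (0) - (0)) = 1/r
Γ^θ_{φ φ} = (1/2) g^{θθ} (∂_φ g_{θφ} + ∂_φ g_{θφ} - ∂_θ g_{φφ}) = (1/2)(1/r^2)((0) + (0) - (r^2*sin(2*θ))) = -sin(2*θ)/2
Γ^φ_{r φ} = (1/2) g^{φφ} (∂_r g_{φφ} + ∂_φ g_{φr} - ∂_φ g_{rφ}) = (1/2)(1/(r^2*sin(θ)^2))((2*r*sin(θ)^2) + (0) - (0)) = 1/r
Γ^φ_{θ φ} = (1/2) g^{φφ} (∂_θ g_{φφ} + ∂_φ g_{φθ} - ∂_φ g_{θφ}) = (1/2)(1/(r^2*sin(θ)^2))((r^2*sin(2*θ)) + (0) - (0)) = 1/tan(θ)
All other Christoffel symbols are zero.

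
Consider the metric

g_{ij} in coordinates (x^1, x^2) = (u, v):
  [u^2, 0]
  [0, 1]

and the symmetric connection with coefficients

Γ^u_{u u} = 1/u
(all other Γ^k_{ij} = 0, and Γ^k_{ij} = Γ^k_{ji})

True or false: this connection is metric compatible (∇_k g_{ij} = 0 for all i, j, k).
Using ∇_k g_{ij} = ∂_k g_{ij} - Γ^m_{ki} g_{mj} - Γ^m_{kj} g_{im}:
e.g. ∇_u g_{uu} = (2*u) - (u) - (u) = 0
Every component ∇_k g_{ij} vanishes: the connection is metric compatible.
True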